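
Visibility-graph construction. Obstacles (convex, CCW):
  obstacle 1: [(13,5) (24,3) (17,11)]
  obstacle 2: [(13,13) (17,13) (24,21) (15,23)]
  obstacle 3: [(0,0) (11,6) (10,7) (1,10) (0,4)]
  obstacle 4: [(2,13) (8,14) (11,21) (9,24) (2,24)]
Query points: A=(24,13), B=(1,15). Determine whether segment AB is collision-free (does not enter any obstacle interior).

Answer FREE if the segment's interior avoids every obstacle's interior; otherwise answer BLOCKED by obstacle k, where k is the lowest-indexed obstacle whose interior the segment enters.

Obstacle 1 [(13,5) (24,3) (17,11)]:
  edge (13,5)–(24,3): clear
  edge (24,3)–(17,11): clear
  edge (17,11)–(13,5): clear
  midpoint (25/2,14) outside
  → clear
Obstacle 2 [(13,13) (17,13) (24,21) (15,23)]:
  edge (13,13)–(17,13): clear
  edge (17,13)–(24,21): crosses AB
  edge (24,21)–(15,23): clear
  edge (15,23)–(13,13): crosses AB
  → BLOCKED
Obstacle 3 [(0,0) (11,6) (10,7) (1,10) (0,4)]:
  edge (0,0)–(11,6): clear
  edge (11,6)–(10,7): clear
  edge (10,7)–(1,10): clear
  edge (1,10)–(0,4): clear
  edge (0,4)–(0,0): clear
  midpoint (25/2,14) outside
  → clear
Obstacle 4 [(2,13) (8,14) (11,21) (9,24) (2,24)]:
  edge (2,13)–(8,14): clear
  edge (8,14)–(11,21): crosses AB
  edge (11,21)–(9,24): clear
  edge (9,24)–(2,24): clear
  edge (2,24)–(2,13): crosses AB
  → BLOCKED

BLOCKED by obstacle 2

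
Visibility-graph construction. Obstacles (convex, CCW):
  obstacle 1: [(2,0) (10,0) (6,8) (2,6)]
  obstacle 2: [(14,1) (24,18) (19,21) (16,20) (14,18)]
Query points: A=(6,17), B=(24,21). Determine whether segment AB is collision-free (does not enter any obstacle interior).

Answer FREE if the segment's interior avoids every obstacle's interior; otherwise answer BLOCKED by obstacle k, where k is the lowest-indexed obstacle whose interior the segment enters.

BLOCKED by obstacle 2

Obstacle 1 [(2,0) (10,0) (6,8) (2,6)]:
  edge (2,0)–(10,0): clear
  edge (10,0)–(6,8): clear
  edge (6,8)–(2,6): clear
  edge (2,6)–(2,0): clear
  midpoint (15,19) outside
  → clear
Obstacle 2 [(14,1) (24,18) (19,21) (16,20) (14,18)]:
  edge (14,1)–(24,18): clear
  edge (24,18)–(19,21): crosses AB
  edge (19,21)–(16,20): clear
  edge (16,20)–(14,18): crosses AB
  edge (14,18)–(14,1): clear
  → BLOCKED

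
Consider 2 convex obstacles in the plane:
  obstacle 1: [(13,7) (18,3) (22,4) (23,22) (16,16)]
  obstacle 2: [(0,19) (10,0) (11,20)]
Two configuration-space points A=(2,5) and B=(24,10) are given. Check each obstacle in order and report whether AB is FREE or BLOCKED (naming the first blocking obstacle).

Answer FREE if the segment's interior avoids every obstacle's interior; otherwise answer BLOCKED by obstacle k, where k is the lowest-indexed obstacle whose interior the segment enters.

Obstacle 1 [(13,7) (18,3) (22,4) (23,22) (16,16)]:
  edge (13,7)–(18,3): clear
  edge (18,3)–(22,4): clear
  edge (22,4)–(23,22): crosses AB
  edge (23,22)–(16,16): clear
  edge (16,16)–(13,7): crosses AB
  → BLOCKED
Obstacle 2 [(0,19) (10,0) (11,20)]:
  edge (0,19)–(10,0): crosses AB
  edge (10,0)–(11,20): crosses AB
  edge (11,20)–(0,19): clear
  → BLOCKED

BLOCKED by obstacle 1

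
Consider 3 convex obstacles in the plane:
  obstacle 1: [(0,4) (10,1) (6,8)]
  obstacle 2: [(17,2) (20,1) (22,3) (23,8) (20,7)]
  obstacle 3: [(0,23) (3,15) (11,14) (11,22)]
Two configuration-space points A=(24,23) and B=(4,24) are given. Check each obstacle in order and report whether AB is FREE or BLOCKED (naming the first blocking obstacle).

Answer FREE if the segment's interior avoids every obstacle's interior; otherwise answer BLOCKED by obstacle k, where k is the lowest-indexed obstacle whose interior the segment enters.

FREE

Obstacle 1 [(0,4) (10,1) (6,8)]:
  edge (0,4)–(10,1): clear
  edge (10,1)–(6,8): clear
  edge (6,8)–(0,4): clear
  midpoint (14,47/2) outside
  → clear
Obstacle 2 [(17,2) (20,1) (22,3) (23,8) (20,7)]:
  edge (17,2)–(20,1): clear
  edge (20,1)–(22,3): clear
  edge (22,3)–(23,8): clear
  edge (23,8)–(20,7): clear
  edge (20,7)–(17,2): clear
  midpoint (14,47/2) outside
  → clear
Obstacle 3 [(0,23) (3,15) (11,14) (11,22)]:
  edge (0,23)–(3,15): clear
  edge (3,15)–(11,14): clear
  edge (11,14)–(11,22): clear
  edge (11,22)–(0,23): clear
  midpoint (14,47/2) outside
  → clear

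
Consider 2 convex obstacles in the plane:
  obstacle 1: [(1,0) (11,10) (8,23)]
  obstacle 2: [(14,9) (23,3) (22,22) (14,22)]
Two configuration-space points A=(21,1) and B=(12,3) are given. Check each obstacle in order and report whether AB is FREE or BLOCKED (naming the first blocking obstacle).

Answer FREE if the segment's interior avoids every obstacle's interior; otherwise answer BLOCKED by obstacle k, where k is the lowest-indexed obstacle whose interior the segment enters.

FREE

Obstacle 1 [(1,0) (11,10) (8,23)]:
  edge (1,0)–(11,10): clear
  edge (11,10)–(8,23): clear
  edge (8,23)–(1,0): clear
  midpoint (33/2,2) outside
  → clear
Obstacle 2 [(14,9) (23,3) (22,22) (14,22)]:
  edge (14,9)–(23,3): clear
  edge (23,3)–(22,22): clear
  edge (22,22)–(14,22): clear
  edge (14,22)–(14,9): clear
  midpoint (33/2,2) outside
  → clear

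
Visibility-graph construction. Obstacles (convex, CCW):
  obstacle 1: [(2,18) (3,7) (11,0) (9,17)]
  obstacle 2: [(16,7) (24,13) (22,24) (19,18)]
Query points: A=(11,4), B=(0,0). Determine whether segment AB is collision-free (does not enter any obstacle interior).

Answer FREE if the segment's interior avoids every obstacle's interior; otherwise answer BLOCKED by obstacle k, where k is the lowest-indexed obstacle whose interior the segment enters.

Obstacle 1 [(2,18) (3,7) (11,0) (9,17)]:
  edge (2,18)–(3,7): clear
  edge (3,7)–(11,0): crosses AB
  edge (11,0)–(9,17): crosses AB
  edge (9,17)–(2,18): clear
  → BLOCKED
Obstacle 2 [(16,7) (24,13) (22,24) (19,18)]:
  edge (16,7)–(24,13): clear
  edge (24,13)–(22,24): clear
  edge (22,24)–(19,18): clear
  edge (19,18)–(16,7): clear
  midpoint (11/2,2) outside
  → clear

BLOCKED by obstacle 1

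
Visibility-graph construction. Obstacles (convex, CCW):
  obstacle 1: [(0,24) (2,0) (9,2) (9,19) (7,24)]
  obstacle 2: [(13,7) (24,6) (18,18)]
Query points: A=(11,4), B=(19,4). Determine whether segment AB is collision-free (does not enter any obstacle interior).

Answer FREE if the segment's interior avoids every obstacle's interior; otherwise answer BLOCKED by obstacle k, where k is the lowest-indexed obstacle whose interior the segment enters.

FREE

Obstacle 1 [(0,24) (2,0) (9,2) (9,19) (7,24)]:
  edge (0,24)–(2,0): clear
  edge (2,0)–(9,2): clear
  edge (9,2)–(9,19): clear
  edge (9,19)–(7,24): clear
  edge (7,24)–(0,24): clear
  midpoint (15,4) outside
  → clear
Obstacle 2 [(13,7) (24,6) (18,18)]:
  edge (13,7)–(24,6): clear
  edge (24,6)–(18,18): clear
  edge (18,18)–(13,7): clear
  midpoint (15,4) outside
  → clear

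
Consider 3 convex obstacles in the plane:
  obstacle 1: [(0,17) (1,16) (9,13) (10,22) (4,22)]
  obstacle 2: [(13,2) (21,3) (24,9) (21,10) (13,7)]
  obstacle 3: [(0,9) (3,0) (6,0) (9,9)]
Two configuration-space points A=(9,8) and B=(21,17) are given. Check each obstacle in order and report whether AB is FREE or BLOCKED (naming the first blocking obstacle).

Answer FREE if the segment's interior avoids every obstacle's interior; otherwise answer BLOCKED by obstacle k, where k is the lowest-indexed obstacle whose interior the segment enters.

FREE

Obstacle 1 [(0,17) (1,16) (9,13) (10,22) (4,22)]:
  edge (0,17)–(1,16): clear
  edge (1,16)–(9,13): clear
  edge (9,13)–(10,22): clear
  edge (10,22)–(4,22): clear
  edge (4,22)–(0,17): clear
  midpoint (15,25/2) outside
  → clear
Obstacle 2 [(13,2) (21,3) (24,9) (21,10) (13,7)]:
  edge (13,2)–(21,3): clear
  edge (21,3)–(24,9): clear
  edge (24,9)–(21,10): clear
  edge (21,10)–(13,7): clear
  edge (13,7)–(13,2): clear
  midpoint (15,25/2) outside
  → clear
Obstacle 3 [(0,9) (3,0) (6,0) (9,9)]:
  edge (0,9)–(3,0): clear
  edge (3,0)–(6,0): clear
  edge (6,0)–(9,9): clear
  edge (9,9)–(0,9): clear
  midpoint (15,25/2) outside
  → clear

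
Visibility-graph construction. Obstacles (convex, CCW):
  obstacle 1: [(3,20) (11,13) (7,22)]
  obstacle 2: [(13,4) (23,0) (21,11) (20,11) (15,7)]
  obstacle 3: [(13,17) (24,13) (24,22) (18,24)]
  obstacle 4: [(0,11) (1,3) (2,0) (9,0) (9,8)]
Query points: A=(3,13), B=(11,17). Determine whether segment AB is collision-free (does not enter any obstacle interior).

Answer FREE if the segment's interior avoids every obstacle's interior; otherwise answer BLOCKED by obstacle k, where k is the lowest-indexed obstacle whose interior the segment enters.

Obstacle 1 [(3,20) (11,13) (7,22)]:
  edge (3,20)–(11,13): crosses AB
  edge (11,13)–(7,22): crosses AB
  edge (7,22)–(3,20): clear
  → BLOCKED
Obstacle 2 [(13,4) (23,0) (21,11) (20,11) (15,7)]:
  edge (13,4)–(23,0): clear
  edge (23,0)–(21,11): clear
  edge (21,11)–(20,11): clear
  edge (20,11)–(15,7): clear
  edge (15,7)–(13,4): clear
  midpoint (7,15) outside
  → clear
Obstacle 3 [(13,17) (24,13) (24,22) (18,24)]:
  edge (13,17)–(24,13): clear
  edge (24,13)–(24,22): clear
  edge (24,22)–(18,24): clear
  edge (18,24)–(13,17): clear
  midpoint (7,15) outside
  → clear
Obstacle 4 [(0,11) (1,3) (2,0) (9,0) (9,8)]:
  edge (0,11)–(1,3): clear
  edge (1,3)–(2,0): clear
  edge (2,0)–(9,0): clear
  edge (9,0)–(9,8): clear
  edge (9,8)–(0,11): clear
  midpoint (7,15) outside
  → clear

BLOCKED by obstacle 1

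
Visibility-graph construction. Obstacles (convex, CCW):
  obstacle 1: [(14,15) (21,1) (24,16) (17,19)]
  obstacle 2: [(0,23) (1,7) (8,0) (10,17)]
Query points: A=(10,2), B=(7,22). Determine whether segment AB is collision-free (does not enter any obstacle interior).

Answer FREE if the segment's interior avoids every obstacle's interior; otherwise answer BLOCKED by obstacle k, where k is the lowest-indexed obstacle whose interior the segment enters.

BLOCKED by obstacle 2

Obstacle 1 [(14,15) (21,1) (24,16) (17,19)]:
  edge (14,15)–(21,1): clear
  edge (21,1)–(24,16): clear
  edge (24,16)–(17,19): clear
  edge (17,19)–(14,15): clear
  midpoint (17/2,12) outside
  → clear
Obstacle 2 [(0,23) (1,7) (8,0) (10,17)]:
  edge (0,23)–(1,7): clear
  edge (1,7)–(8,0): clear
  edge (8,0)–(10,17): crosses AB
  edge (10,17)–(0,23): crosses AB
  → BLOCKED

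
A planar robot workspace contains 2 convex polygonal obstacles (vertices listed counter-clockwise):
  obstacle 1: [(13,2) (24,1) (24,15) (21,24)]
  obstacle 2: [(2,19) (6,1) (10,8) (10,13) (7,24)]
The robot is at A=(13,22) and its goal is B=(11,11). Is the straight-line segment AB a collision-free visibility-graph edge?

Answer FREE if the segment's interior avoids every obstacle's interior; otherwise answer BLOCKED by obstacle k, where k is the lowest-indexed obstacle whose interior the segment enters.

FREE

Obstacle 1 [(13,2) (24,1) (24,15) (21,24)]:
  edge (13,2)–(24,1): clear
  edge (24,1)–(24,15): clear
  edge (24,15)–(21,24): clear
  edge (21,24)–(13,2): clear
  midpoint (12,33/2) outside
  → clear
Obstacle 2 [(2,19) (6,1) (10,8) (10,13) (7,24)]:
  edge (2,19)–(6,1): clear
  edge (6,1)–(10,8): clear
  edge (10,8)–(10,13): clear
  edge (10,13)–(7,24): clear
  edge (7,24)–(2,19): clear
  midpoint (12,33/2) outside
  → clear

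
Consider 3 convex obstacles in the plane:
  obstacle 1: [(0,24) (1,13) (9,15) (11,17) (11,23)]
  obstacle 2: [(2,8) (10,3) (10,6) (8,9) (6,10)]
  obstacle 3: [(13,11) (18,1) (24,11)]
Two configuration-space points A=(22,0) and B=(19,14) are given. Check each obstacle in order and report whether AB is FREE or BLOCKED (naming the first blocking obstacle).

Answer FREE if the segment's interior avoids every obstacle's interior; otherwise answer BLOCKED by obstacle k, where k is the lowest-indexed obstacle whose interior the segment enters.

BLOCKED by obstacle 3

Obstacle 1 [(0,24) (1,13) (9,15) (11,17) (11,23)]:
  edge (0,24)–(1,13): clear
  edge (1,13)–(9,15): clear
  edge (9,15)–(11,17): clear
  edge (11,17)–(11,23): clear
  edge (11,23)–(0,24): clear
  midpoint (41/2,7) outside
  → clear
Obstacle 2 [(2,8) (10,3) (10,6) (8,9) (6,10)]:
  edge (2,8)–(10,3): clear
  edge (10,3)–(10,6): clear
  edge (10,6)–(8,9): clear
  edge (8,9)–(6,10): clear
  edge (6,10)–(2,8): clear
  midpoint (41/2,7) outside
  → clear
Obstacle 3 [(13,11) (18,1) (24,11)]:
  edge (13,11)–(18,1): clear
  edge (18,1)–(24,11): crosses AB
  edge (24,11)–(13,11): crosses AB
  → BLOCKED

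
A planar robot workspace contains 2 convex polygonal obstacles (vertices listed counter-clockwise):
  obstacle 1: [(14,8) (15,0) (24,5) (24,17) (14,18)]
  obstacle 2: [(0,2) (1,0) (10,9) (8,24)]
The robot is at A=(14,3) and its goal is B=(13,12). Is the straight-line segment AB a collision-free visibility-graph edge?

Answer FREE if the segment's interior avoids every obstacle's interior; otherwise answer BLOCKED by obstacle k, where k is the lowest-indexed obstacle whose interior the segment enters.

FREE

Obstacle 1 [(14,8) (15,0) (24,5) (24,17) (14,18)]:
  edge (14,8)–(15,0): clear
  edge (15,0)–(24,5): clear
  edge (24,5)–(24,17): clear
  edge (24,17)–(14,18): clear
  edge (14,18)–(14,8): clear
  midpoint (27/2,15/2) outside
  → clear
Obstacle 2 [(0,2) (1,0) (10,9) (8,24)]:
  edge (0,2)–(1,0): clear
  edge (1,0)–(10,9): clear
  edge (10,9)–(8,24): clear
  edge (8,24)–(0,2): clear
  midpoint (27/2,15/2) outside
  → clear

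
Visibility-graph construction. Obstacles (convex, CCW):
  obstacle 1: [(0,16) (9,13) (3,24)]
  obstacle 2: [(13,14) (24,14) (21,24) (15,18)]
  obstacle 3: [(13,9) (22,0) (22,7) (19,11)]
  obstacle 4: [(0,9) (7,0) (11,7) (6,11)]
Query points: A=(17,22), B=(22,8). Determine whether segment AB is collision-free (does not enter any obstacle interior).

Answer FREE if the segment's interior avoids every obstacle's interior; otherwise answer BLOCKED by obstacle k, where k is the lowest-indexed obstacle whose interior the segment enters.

BLOCKED by obstacle 2

Obstacle 1 [(0,16) (9,13) (3,24)]:
  edge (0,16)–(9,13): clear
  edge (9,13)–(3,24): clear
  edge (3,24)–(0,16): clear
  midpoint (39/2,15) outside
  → clear
Obstacle 2 [(13,14) (24,14) (21,24) (15,18)]:
  edge (13,14)–(24,14): crosses AB
  edge (24,14)–(21,24): clear
  edge (21,24)–(15,18): crosses AB
  edge (15,18)–(13,14): clear
  → BLOCKED
Obstacle 3 [(13,9) (22,0) (22,7) (19,11)]:
  edge (13,9)–(22,0): clear
  edge (22,0)–(22,7): clear
  edge (22,7)–(19,11): clear
  edge (19,11)–(13,9): clear
  midpoint (39/2,15) outside
  → clear
Obstacle 4 [(0,9) (7,0) (11,7) (6,11)]:
  edge (0,9)–(7,0): clear
  edge (7,0)–(11,7): clear
  edge (11,7)–(6,11): clear
  edge (6,11)–(0,9): clear
  midpoint (39/2,15) outside
  → clear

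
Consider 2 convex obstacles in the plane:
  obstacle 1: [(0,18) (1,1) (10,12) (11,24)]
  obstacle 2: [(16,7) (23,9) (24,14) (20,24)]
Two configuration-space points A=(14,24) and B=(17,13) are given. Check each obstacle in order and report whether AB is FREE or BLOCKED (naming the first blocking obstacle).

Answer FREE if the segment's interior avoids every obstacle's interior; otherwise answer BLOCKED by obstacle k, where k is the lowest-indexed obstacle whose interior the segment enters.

Obstacle 1 [(0,18) (1,1) (10,12) (11,24)]:
  edge (0,18)–(1,1): clear
  edge (1,1)–(10,12): clear
  edge (10,12)–(11,24): clear
  edge (11,24)–(0,18): clear
  midpoint (31/2,37/2) outside
  → clear
Obstacle 2 [(16,7) (23,9) (24,14) (20,24)]:
  edge (16,7)–(23,9): clear
  edge (23,9)–(24,14): clear
  edge (24,14)–(20,24): clear
  edge (20,24)–(16,7): clear
  midpoint (31/2,37/2) outside
  → clear

FREE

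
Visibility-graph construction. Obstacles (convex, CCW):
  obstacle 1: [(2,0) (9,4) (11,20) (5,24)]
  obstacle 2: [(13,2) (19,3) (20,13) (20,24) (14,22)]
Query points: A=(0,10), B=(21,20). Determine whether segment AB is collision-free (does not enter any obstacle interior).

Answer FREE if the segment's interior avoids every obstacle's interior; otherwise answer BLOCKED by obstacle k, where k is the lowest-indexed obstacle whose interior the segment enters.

Obstacle 1 [(2,0) (9,4) (11,20) (5,24)]:
  edge (2,0)–(9,4): clear
  edge (9,4)–(11,20): crosses AB
  edge (11,20)–(5,24): clear
  edge (5,24)–(2,0): crosses AB
  → BLOCKED
Obstacle 2 [(13,2) (19,3) (20,13) (20,24) (14,22)]:
  edge (13,2)–(19,3): clear
  edge (19,3)–(20,13): clear
  edge (20,13)–(20,24): crosses AB
  edge (20,24)–(14,22): clear
  edge (14,22)–(13,2): crosses AB
  → BLOCKED

BLOCKED by obstacle 1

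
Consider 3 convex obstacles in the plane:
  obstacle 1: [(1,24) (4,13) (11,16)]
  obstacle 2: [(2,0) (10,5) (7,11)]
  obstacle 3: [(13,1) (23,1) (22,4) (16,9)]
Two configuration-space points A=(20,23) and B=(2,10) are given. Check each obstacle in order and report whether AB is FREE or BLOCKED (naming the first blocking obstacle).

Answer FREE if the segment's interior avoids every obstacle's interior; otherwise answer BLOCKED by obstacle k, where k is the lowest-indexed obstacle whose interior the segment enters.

Obstacle 1 [(1,24) (4,13) (11,16)]:
  edge (1,24)–(4,13): clear
  edge (4,13)–(11,16): crosses AB
  edge (11,16)–(1,24): crosses AB
  → BLOCKED
Obstacle 2 [(2,0) (10,5) (7,11)]:
  edge (2,0)–(10,5): clear
  edge (10,5)–(7,11): clear
  edge (7,11)–(2,0): clear
  midpoint (11,33/2) outside
  → clear
Obstacle 3 [(13,1) (23,1) (22,4) (16,9)]:
  edge (13,1)–(23,1): clear
  edge (23,1)–(22,4): clear
  edge (22,4)–(16,9): clear
  edge (16,9)–(13,1): clear
  midpoint (11,33/2) outside
  → clear

BLOCKED by obstacle 1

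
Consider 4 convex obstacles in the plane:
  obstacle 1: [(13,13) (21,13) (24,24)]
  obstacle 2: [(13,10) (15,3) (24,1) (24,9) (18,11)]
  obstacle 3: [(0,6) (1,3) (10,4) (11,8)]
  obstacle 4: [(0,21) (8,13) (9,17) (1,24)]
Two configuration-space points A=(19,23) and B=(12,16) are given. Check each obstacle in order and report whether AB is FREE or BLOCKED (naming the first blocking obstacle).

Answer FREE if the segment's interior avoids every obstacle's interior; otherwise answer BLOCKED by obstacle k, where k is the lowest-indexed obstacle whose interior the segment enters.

FREE

Obstacle 1 [(13,13) (21,13) (24,24)]:
  edge (13,13)–(21,13): clear
  edge (21,13)–(24,24): clear
  edge (24,24)–(13,13): clear
  midpoint (31/2,39/2) outside
  → clear
Obstacle 2 [(13,10) (15,3) (24,1) (24,9) (18,11)]:
  edge (13,10)–(15,3): clear
  edge (15,3)–(24,1): clear
  edge (24,1)–(24,9): clear
  edge (24,9)–(18,11): clear
  edge (18,11)–(13,10): clear
  midpoint (31/2,39/2) outside
  → clear
Obstacle 3 [(0,6) (1,3) (10,4) (11,8)]:
  edge (0,6)–(1,3): clear
  edge (1,3)–(10,4): clear
  edge (10,4)–(11,8): clear
  edge (11,8)–(0,6): clear
  midpoint (31/2,39/2) outside
  → clear
Obstacle 4 [(0,21) (8,13) (9,17) (1,24)]:
  edge (0,21)–(8,13): clear
  edge (8,13)–(9,17): clear
  edge (9,17)–(1,24): clear
  edge (1,24)–(0,21): clear
  midpoint (31/2,39/2) outside
  → clear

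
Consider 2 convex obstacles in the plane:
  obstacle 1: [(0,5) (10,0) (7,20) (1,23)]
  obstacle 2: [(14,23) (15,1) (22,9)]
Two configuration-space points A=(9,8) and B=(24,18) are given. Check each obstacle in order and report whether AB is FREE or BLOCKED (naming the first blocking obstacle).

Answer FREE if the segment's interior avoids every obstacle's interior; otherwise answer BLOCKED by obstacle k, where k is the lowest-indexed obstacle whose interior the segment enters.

BLOCKED by obstacle 2

Obstacle 1 [(0,5) (10,0) (7,20) (1,23)]:
  edge (0,5)–(10,0): clear
  edge (10,0)–(7,20): clear
  edge (7,20)–(1,23): clear
  edge (1,23)–(0,5): clear
  midpoint (33/2,13) outside
  → clear
Obstacle 2 [(14,23) (15,1) (22,9)]:
  edge (14,23)–(15,1): crosses AB
  edge (15,1)–(22,9): clear
  edge (22,9)–(14,23): crosses AB
  → BLOCKED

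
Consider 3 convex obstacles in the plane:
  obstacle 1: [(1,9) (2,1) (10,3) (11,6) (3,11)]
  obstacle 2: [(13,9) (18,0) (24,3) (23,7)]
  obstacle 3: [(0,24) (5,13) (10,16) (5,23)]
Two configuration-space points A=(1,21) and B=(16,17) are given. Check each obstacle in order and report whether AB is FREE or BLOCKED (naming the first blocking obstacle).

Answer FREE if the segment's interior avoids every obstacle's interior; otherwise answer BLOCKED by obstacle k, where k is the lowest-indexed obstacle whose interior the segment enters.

BLOCKED by obstacle 3

Obstacle 1 [(1,9) (2,1) (10,3) (11,6) (3,11)]:
  edge (1,9)–(2,1): clear
  edge (2,1)–(10,3): clear
  edge (10,3)–(11,6): clear
  edge (11,6)–(3,11): clear
  edge (3,11)–(1,9): clear
  midpoint (17/2,19) outside
  → clear
Obstacle 2 [(13,9) (18,0) (24,3) (23,7)]:
  edge (13,9)–(18,0): clear
  edge (18,0)–(24,3): clear
  edge (24,3)–(23,7): clear
  edge (23,7)–(13,9): clear
  midpoint (17/2,19) outside
  → clear
Obstacle 3 [(0,24) (5,13) (10,16) (5,23)]:
  edge (0,24)–(5,13): crosses AB
  edge (5,13)–(10,16): clear
  edge (10,16)–(5,23): crosses AB
  edge (5,23)–(0,24): clear
  → BLOCKED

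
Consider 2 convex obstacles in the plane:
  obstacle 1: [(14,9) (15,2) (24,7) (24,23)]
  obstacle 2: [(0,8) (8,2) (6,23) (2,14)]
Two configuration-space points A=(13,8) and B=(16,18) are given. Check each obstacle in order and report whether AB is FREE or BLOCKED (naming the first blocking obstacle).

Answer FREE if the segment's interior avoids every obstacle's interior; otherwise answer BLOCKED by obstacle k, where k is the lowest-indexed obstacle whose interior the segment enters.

FREE

Obstacle 1 [(14,9) (15,2) (24,7) (24,23)]:
  edge (14,9)–(15,2): clear
  edge (15,2)–(24,7): clear
  edge (24,7)–(24,23): clear
  edge (24,23)–(14,9): clear
  midpoint (29/2,13) outside
  → clear
Obstacle 2 [(0,8) (8,2) (6,23) (2,14)]:
  edge (0,8)–(8,2): clear
  edge (8,2)–(6,23): clear
  edge (6,23)–(2,14): clear
  edge (2,14)–(0,8): clear
  midpoint (29/2,13) outside
  → clear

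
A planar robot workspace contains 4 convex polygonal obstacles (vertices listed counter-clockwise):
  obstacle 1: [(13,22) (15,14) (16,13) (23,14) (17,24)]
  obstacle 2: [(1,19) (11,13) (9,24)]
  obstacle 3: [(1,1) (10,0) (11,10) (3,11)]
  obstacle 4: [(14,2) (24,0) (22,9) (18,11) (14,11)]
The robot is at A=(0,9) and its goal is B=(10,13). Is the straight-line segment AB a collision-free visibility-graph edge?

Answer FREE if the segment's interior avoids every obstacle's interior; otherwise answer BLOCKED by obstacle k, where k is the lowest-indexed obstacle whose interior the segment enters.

Obstacle 1 [(13,22) (15,14) (16,13) (23,14) (17,24)]:
  edge (13,22)–(15,14): clear
  edge (15,14)–(16,13): clear
  edge (16,13)–(23,14): clear
  edge (23,14)–(17,24): clear
  edge (17,24)–(13,22): clear
  midpoint (5,11) outside
  → clear
Obstacle 2 [(1,19) (11,13) (9,24)]:
  edge (1,19)–(11,13): clear
  edge (11,13)–(9,24): clear
  edge (9,24)–(1,19): clear
  midpoint (5,11) outside
  → clear
Obstacle 3 [(1,1) (10,0) (11,10) (3,11)]:
  edge (1,1)–(10,0): clear
  edge (10,0)–(11,10): clear
  edge (11,10)–(3,11): crosses AB
  edge (3,11)–(1,1): crosses AB
  → BLOCKED
Obstacle 4 [(14,2) (24,0) (22,9) (18,11) (14,11)]:
  edge (14,2)–(24,0): clear
  edge (24,0)–(22,9): clear
  edge (22,9)–(18,11): clear
  edge (18,11)–(14,11): clear
  edge (14,11)–(14,2): clear
  midpoint (5,11) outside
  → clear

BLOCKED by obstacle 3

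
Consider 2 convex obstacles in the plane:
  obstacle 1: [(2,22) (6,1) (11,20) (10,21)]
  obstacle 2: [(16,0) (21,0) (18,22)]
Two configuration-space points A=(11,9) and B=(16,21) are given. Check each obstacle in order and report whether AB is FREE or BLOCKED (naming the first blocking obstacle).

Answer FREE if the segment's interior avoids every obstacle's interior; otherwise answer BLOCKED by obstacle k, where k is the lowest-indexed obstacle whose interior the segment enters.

FREE

Obstacle 1 [(2,22) (6,1) (11,20) (10,21)]:
  edge (2,22)–(6,1): clear
  edge (6,1)–(11,20): clear
  edge (11,20)–(10,21): clear
  edge (10,21)–(2,22): clear
  midpoint (27/2,15) outside
  → clear
Obstacle 2 [(16,0) (21,0) (18,22)]:
  edge (16,0)–(21,0): clear
  edge (21,0)–(18,22): clear
  edge (18,22)–(16,0): clear
  midpoint (27/2,15) outside
  → clear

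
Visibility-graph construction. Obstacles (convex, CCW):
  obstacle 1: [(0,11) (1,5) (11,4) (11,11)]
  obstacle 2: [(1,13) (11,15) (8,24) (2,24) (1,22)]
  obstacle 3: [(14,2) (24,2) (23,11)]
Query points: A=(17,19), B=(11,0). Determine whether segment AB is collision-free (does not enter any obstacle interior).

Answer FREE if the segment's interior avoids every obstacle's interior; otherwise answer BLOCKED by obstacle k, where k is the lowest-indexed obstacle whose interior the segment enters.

FREE

Obstacle 1 [(0,11) (1,5) (11,4) (11,11)]:
  edge (0,11)–(1,5): clear
  edge (1,5)–(11,4): clear
  edge (11,4)–(11,11): clear
  edge (11,11)–(0,11): clear
  midpoint (14,19/2) outside
  → clear
Obstacle 2 [(1,13) (11,15) (8,24) (2,24) (1,22)]:
  edge (1,13)–(11,15): clear
  edge (11,15)–(8,24): clear
  edge (8,24)–(2,24): clear
  edge (2,24)–(1,22): clear
  edge (1,22)–(1,13): clear
  midpoint (14,19/2) outside
  → clear
Obstacle 3 [(14,2) (24,2) (23,11)]:
  edge (14,2)–(24,2): clear
  edge (24,2)–(23,11): clear
  edge (23,11)–(14,2): clear
  midpoint (14,19/2) outside
  → clear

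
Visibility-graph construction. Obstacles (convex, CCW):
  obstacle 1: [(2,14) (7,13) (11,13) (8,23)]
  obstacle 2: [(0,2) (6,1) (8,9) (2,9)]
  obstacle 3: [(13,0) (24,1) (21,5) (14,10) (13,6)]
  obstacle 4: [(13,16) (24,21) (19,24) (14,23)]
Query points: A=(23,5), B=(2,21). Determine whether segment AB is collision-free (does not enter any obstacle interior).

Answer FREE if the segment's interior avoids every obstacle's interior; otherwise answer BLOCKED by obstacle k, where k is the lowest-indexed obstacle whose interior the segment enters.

BLOCKED by obstacle 1

Obstacle 1 [(2,14) (7,13) (11,13) (8,23)]:
  edge (2,14)–(7,13): clear
  edge (7,13)–(11,13): clear
  edge (11,13)–(8,23): crosses AB
  edge (8,23)–(2,14): crosses AB
  → BLOCKED
Obstacle 2 [(0,2) (6,1) (8,9) (2,9)]:
  edge (0,2)–(6,1): clear
  edge (6,1)–(8,9): clear
  edge (8,9)–(2,9): clear
  edge (2,9)–(0,2): clear
  midpoint (25/2,13) outside
  → clear
Obstacle 3 [(13,0) (24,1) (21,5) (14,10) (13,6)]:
  edge (13,0)–(24,1): clear
  edge (24,1)–(21,5): clear
  edge (21,5)–(14,10): clear
  edge (14,10)–(13,6): clear
  edge (13,6)–(13,0): clear
  midpoint (25/2,13) outside
  → clear
Obstacle 4 [(13,16) (24,21) (19,24) (14,23)]:
  edge (13,16)–(24,21): clear
  edge (24,21)–(19,24): clear
  edge (19,24)–(14,23): clear
  edge (14,23)–(13,16): clear
  midpoint (25/2,13) outside
  → clear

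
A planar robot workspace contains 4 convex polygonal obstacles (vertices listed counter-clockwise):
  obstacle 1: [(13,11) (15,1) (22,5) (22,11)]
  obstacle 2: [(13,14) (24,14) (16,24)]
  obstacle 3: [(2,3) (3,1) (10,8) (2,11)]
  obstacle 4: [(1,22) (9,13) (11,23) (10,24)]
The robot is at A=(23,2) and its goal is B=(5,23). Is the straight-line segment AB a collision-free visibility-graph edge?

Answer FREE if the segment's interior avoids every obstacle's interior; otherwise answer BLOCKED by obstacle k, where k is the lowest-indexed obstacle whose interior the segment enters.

Obstacle 1 [(13,11) (15,1) (22,5) (22,11)]:
  edge (13,11)–(15,1): clear
  edge (15,1)–(22,5): crosses AB
  edge (22,5)–(22,11): clear
  edge (22,11)–(13,11): crosses AB
  → BLOCKED
Obstacle 2 [(13,14) (24,14) (16,24)]:
  edge (13,14)–(24,14): clear
  edge (24,14)–(16,24): clear
  edge (16,24)–(13,14): clear
  midpoint (14,25/2) outside
  → clear
Obstacle 3 [(2,3) (3,1) (10,8) (2,11)]:
  edge (2,3)–(3,1): clear
  edge (3,1)–(10,8): clear
  edge (10,8)–(2,11): clear
  edge (2,11)–(2,3): clear
  midpoint (14,25/2) outside
  → clear
Obstacle 4 [(1,22) (9,13) (11,23) (10,24)]:
  edge (1,22)–(9,13): clear
  edge (9,13)–(11,23): crosses AB
  edge (11,23)–(10,24): clear
  edge (10,24)–(1,22): crosses AB
  → BLOCKED

BLOCKED by obstacle 1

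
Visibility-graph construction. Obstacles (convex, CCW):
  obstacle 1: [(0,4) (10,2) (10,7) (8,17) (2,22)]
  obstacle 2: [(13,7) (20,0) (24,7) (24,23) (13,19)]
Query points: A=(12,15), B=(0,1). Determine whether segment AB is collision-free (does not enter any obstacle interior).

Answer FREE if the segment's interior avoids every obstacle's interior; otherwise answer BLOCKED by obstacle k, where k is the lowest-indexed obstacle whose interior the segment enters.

Obstacle 1 [(0,4) (10,2) (10,7) (8,17) (2,22)]:
  edge (0,4)–(10,2): crosses AB
  edge (10,2)–(10,7): clear
  edge (10,7)–(8,17): crosses AB
  edge (8,17)–(2,22): clear
  edge (2,22)–(0,4): clear
  → BLOCKED
Obstacle 2 [(13,7) (20,0) (24,7) (24,23) (13,19)]:
  edge (13,7)–(20,0): clear
  edge (20,0)–(24,7): clear
  edge (24,7)–(24,23): clear
  edge (24,23)–(13,19): clear
  edge (13,19)–(13,7): clear
  midpoint (6,8) outside
  → clear

BLOCKED by obstacle 1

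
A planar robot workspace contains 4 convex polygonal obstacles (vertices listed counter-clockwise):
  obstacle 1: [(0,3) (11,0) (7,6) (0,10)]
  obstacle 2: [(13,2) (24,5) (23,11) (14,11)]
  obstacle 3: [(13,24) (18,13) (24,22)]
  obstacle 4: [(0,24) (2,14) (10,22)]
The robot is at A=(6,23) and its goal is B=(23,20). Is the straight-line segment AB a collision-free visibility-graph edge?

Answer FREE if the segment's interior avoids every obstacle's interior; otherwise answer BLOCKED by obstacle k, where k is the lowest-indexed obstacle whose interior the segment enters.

BLOCKED by obstacle 3

Obstacle 1 [(0,3) (11,0) (7,6) (0,10)]:
  edge (0,3)–(11,0): clear
  edge (11,0)–(7,6): clear
  edge (7,6)–(0,10): clear
  edge (0,10)–(0,3): clear
  midpoint (29/2,43/2) outside
  → clear
Obstacle 2 [(13,2) (24,5) (23,11) (14,11)]:
  edge (13,2)–(24,5): clear
  edge (24,5)–(23,11): clear
  edge (23,11)–(14,11): clear
  edge (14,11)–(13,2): clear
  midpoint (29/2,43/2) outside
  → clear
Obstacle 3 [(13,24) (18,13) (24,22)]:
  edge (13,24)–(18,13): crosses AB
  edge (18,13)–(24,22): crosses AB
  edge (24,22)–(13,24): clear
  → BLOCKED
Obstacle 4 [(0,24) (2,14) (10,22)]:
  edge (0,24)–(2,14): clear
  edge (2,14)–(10,22): clear
  edge (10,22)–(0,24): clear
  midpoint (29/2,43/2) outside
  → clear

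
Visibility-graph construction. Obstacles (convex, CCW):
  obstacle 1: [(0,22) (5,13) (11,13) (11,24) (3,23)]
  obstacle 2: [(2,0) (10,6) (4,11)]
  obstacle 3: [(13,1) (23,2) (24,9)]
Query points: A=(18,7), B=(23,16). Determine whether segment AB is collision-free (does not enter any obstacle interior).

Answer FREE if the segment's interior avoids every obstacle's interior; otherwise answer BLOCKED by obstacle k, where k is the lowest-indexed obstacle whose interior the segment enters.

Obstacle 1 [(0,22) (5,13) (11,13) (11,24) (3,23)]:
  edge (0,22)–(5,13): clear
  edge (5,13)–(11,13): clear
  edge (11,13)–(11,24): clear
  edge (11,24)–(3,23): clear
  edge (3,23)–(0,22): clear
  midpoint (41/2,23/2) outside
  → clear
Obstacle 2 [(2,0) (10,6) (4,11)]:
  edge (2,0)–(10,6): clear
  edge (10,6)–(4,11): clear
  edge (4,11)–(2,0): clear
  midpoint (41/2,23/2) outside
  → clear
Obstacle 3 [(13,1) (23,2) (24,9)]:
  edge (13,1)–(23,2): clear
  edge (23,2)–(24,9): clear
  edge (24,9)–(13,1): clear
  midpoint (41/2,23/2) outside
  → clear

FREE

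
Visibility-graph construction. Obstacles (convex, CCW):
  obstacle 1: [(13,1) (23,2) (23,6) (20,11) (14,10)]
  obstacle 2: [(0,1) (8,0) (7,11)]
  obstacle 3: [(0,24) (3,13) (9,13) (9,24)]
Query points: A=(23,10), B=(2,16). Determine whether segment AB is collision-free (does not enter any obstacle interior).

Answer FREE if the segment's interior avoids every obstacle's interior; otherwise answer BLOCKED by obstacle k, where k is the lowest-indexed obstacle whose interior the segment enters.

Obstacle 1 [(13,1) (23,2) (23,6) (20,11) (14,10)]:
  edge (13,1)–(23,2): clear
  edge (23,2)–(23,6): clear
  edge (23,6)–(20,11): crosses AB
  edge (20,11)–(14,10): crosses AB
  edge (14,10)–(13,1): clear
  → BLOCKED
Obstacle 2 [(0,1) (8,0) (7,11)]:
  edge (0,1)–(8,0): clear
  edge (8,0)–(7,11): clear
  edge (7,11)–(0,1): clear
  midpoint (25/2,13) outside
  → clear
Obstacle 3 [(0,24) (3,13) (9,13) (9,24)]:
  edge (0,24)–(3,13): crosses AB
  edge (3,13)–(9,13): clear
  edge (9,13)–(9,24): crosses AB
  edge (9,24)–(0,24): clear
  → BLOCKED

BLOCKED by obstacle 1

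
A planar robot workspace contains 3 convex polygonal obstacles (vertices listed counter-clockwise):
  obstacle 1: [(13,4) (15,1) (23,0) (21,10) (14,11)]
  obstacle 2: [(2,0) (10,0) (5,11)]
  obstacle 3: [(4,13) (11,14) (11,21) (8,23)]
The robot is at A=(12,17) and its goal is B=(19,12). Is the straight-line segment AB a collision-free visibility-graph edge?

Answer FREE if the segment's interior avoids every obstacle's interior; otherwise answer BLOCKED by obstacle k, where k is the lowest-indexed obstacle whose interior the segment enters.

Obstacle 1 [(13,4) (15,1) (23,0) (21,10) (14,11)]:
  edge (13,4)–(15,1): clear
  edge (15,1)–(23,0): clear
  edge (23,0)–(21,10): clear
  edge (21,10)–(14,11): clear
  edge (14,11)–(13,4): clear
  midpoint (31/2,29/2) outside
  → clear
Obstacle 2 [(2,0) (10,0) (5,11)]:
  edge (2,0)–(10,0): clear
  edge (10,0)–(5,11): clear
  edge (5,11)–(2,0): clear
  midpoint (31/2,29/2) outside
  → clear
Obstacle 3 [(4,13) (11,14) (11,21) (8,23)]:
  edge (4,13)–(11,14): clear
  edge (11,14)–(11,21): clear
  edge (11,21)–(8,23): clear
  edge (8,23)–(4,13): clear
  midpoint (31/2,29/2) outside
  → clear

FREE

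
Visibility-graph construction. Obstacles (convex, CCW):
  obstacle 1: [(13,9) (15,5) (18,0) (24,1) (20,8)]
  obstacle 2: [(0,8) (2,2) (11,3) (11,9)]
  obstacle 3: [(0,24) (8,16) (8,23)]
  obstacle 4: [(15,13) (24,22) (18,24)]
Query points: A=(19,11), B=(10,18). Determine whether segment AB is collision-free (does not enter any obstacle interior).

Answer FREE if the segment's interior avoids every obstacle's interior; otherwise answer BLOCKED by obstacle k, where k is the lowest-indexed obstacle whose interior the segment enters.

BLOCKED by obstacle 4

Obstacle 1 [(13,9) (15,5) (18,0) (24,1) (20,8)]:
  edge (13,9)–(15,5): clear
  edge (15,5)–(18,0): clear
  edge (18,0)–(24,1): clear
  edge (24,1)–(20,8): clear
  edge (20,8)–(13,9): clear
  midpoint (29/2,29/2) outside
  → clear
Obstacle 2 [(0,8) (2,2) (11,3) (11,9)]:
  edge (0,8)–(2,2): clear
  edge (2,2)–(11,3): clear
  edge (11,3)–(11,9): clear
  edge (11,9)–(0,8): clear
  midpoint (29/2,29/2) outside
  → clear
Obstacle 3 [(0,24) (8,16) (8,23)]:
  edge (0,24)–(8,16): clear
  edge (8,16)–(8,23): clear
  edge (8,23)–(0,24): clear
  midpoint (29/2,29/2) outside
  → clear
Obstacle 4 [(15,13) (24,22) (18,24)]:
  edge (15,13)–(24,22): crosses AB
  edge (24,22)–(18,24): clear
  edge (18,24)–(15,13): crosses AB
  → BLOCKED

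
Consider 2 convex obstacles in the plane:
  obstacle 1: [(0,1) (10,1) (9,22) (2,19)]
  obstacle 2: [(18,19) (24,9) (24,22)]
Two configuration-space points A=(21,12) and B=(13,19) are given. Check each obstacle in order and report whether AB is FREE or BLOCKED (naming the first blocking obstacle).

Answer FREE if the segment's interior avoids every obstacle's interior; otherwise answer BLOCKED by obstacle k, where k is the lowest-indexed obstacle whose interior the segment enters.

FREE

Obstacle 1 [(0,1) (10,1) (9,22) (2,19)]:
  edge (0,1)–(10,1): clear
  edge (10,1)–(9,22): clear
  edge (9,22)–(2,19): clear
  edge (2,19)–(0,1): clear
  midpoint (17,31/2) outside
  → clear
Obstacle 2 [(18,19) (24,9) (24,22)]:
  edge (18,19)–(24,9): clear
  edge (24,9)–(24,22): clear
  edge (24,22)–(18,19): clear
  midpoint (17,31/2) outside
  → clear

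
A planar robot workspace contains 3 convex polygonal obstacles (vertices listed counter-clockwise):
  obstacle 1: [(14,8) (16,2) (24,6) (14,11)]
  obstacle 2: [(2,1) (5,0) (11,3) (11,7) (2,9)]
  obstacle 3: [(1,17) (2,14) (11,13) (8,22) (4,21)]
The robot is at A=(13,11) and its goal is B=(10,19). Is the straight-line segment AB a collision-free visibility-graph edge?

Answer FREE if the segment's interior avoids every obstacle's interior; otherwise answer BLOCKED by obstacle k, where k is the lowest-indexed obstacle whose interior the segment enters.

Obstacle 1 [(14,8) (16,2) (24,6) (14,11)]:
  edge (14,8)–(16,2): clear
  edge (16,2)–(24,6): clear
  edge (24,6)–(14,11): clear
  edge (14,11)–(14,8): clear
  midpoint (23/2,15) outside
  → clear
Obstacle 2 [(2,1) (5,0) (11,3) (11,7) (2,9)]:
  edge (2,1)–(5,0): clear
  edge (5,0)–(11,3): clear
  edge (11,3)–(11,7): clear
  edge (11,7)–(2,9): clear
  edge (2,9)–(2,1): clear
  midpoint (23/2,15) outside
  → clear
Obstacle 3 [(1,17) (2,14) (11,13) (8,22) (4,21)]:
  edge (1,17)–(2,14): clear
  edge (2,14)–(11,13): clear
  edge (11,13)–(8,22): clear
  edge (8,22)–(4,21): clear
  edge (4,21)–(1,17): clear
  midpoint (23/2,15) outside
  → clear

FREE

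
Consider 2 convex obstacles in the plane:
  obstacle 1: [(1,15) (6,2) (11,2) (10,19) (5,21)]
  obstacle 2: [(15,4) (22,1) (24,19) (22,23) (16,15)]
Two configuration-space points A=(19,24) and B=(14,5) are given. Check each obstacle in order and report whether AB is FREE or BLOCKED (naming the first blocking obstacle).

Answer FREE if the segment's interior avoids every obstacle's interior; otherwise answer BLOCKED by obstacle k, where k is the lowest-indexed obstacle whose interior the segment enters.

BLOCKED by obstacle 2

Obstacle 1 [(1,15) (6,2) (11,2) (10,19) (5,21)]:
  edge (1,15)–(6,2): clear
  edge (6,2)–(11,2): clear
  edge (11,2)–(10,19): clear
  edge (10,19)–(5,21): clear
  edge (5,21)–(1,15): clear
  midpoint (33/2,29/2) outside
  → clear
Obstacle 2 [(15,4) (22,1) (24,19) (22,23) (16,15)]:
  edge (15,4)–(22,1): clear
  edge (22,1)–(24,19): clear
  edge (24,19)–(22,23): clear
  edge (22,23)–(16,15): crosses AB
  edge (16,15)–(15,4): crosses AB
  → BLOCKED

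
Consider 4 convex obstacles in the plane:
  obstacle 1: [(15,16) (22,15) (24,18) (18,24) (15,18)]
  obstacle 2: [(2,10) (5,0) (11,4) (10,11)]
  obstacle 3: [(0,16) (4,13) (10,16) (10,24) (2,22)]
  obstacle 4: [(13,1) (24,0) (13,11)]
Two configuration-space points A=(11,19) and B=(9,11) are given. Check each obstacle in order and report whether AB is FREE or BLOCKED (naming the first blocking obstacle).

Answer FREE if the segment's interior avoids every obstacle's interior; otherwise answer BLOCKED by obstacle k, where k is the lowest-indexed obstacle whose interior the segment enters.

FREE

Obstacle 1 [(15,16) (22,15) (24,18) (18,24) (15,18)]:
  edge (15,16)–(22,15): clear
  edge (22,15)–(24,18): clear
  edge (24,18)–(18,24): clear
  edge (18,24)–(15,18): clear
  edge (15,18)–(15,16): clear
  midpoint (10,15) outside
  → clear
Obstacle 2 [(2,10) (5,0) (11,4) (10,11)]:
  edge (2,10)–(5,0): clear
  edge (5,0)–(11,4): clear
  edge (11,4)–(10,11): clear
  edge (10,11)–(2,10): clear
  midpoint (10,15) outside
  → clear
Obstacle 3 [(0,16) (4,13) (10,16) (10,24) (2,22)]:
  edge (0,16)–(4,13): clear
  edge (4,13)–(10,16): clear
  edge (10,16)–(10,24): clear
  edge (10,24)–(2,22): clear
  edge (2,22)–(0,16): clear
  midpoint (10,15) outside
  → clear
Obstacle 4 [(13,1) (24,0) (13,11)]:
  edge (13,1)–(24,0): clear
  edge (24,0)–(13,11): clear
  edge (13,11)–(13,1): clear
  midpoint (10,15) outside
  → clear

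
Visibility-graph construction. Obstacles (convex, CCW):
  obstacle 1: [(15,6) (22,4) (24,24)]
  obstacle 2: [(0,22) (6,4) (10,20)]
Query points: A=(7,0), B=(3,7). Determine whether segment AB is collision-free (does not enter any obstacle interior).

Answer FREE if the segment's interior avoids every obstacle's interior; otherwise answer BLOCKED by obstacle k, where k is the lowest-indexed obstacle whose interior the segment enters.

FREE

Obstacle 1 [(15,6) (22,4) (24,24)]:
  edge (15,6)–(22,4): clear
  edge (22,4)–(24,24): clear
  edge (24,24)–(15,6): clear
  midpoint (5,7/2) outside
  → clear
Obstacle 2 [(0,22) (6,4) (10,20)]:
  edge (0,22)–(6,4): clear
  edge (6,4)–(10,20): clear
  edge (10,20)–(0,22): clear
  midpoint (5,7/2) outside
  → clear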